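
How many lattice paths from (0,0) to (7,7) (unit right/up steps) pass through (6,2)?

Paths (0,0)->(6,2): C(8,2) = 28.
Paths (6,2)->(7,7): C(6,5) = 6.
By multiplication principle: 28 x 6.

Final answer: 168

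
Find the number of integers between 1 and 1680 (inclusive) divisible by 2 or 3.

Multiples of 2: 840. Multiples of 3: 560. Of both (lcm=6): 280.
By inclusion-exclusion: 840 + 560 - 280.

Final answer: 1120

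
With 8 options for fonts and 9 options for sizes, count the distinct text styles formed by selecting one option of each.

By the multiplication principle: 8 x 9.

Final answer: 72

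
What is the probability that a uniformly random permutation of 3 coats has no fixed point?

D(n) = (n-1)(D(n-1) + D(n-2)), D(0)=1, D(1)=0.
Building up: D(2)=1, D(3)=2.
Total arrangements: 3! = 6.
Probability = D(3)/3! = 1/3.

Final answer: D(3)/3! = 2/6 = 0.333333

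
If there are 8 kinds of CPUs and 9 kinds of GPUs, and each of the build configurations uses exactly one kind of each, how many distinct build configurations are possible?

By the multiplication principle: 8 x 9.

Final answer: 72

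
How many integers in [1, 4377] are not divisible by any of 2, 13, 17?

|div by 2|=2188, |div by 13|=336, |div by 17|=257.
|div by 2&13|=168, |div by 2&17|=128, |div by 13&17|=19, |div by all|=9.
By inclusion-exclusion, divisible by at least one: 2188+336+257-168-128-19+9 = 2475.
Not divisible by any: 4377 - 2475.

Final answer: 1902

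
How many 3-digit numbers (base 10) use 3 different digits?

First digit: 9 (not 0). Second: 9 (not first). Third: 8, etc.
Total: 9 x 9 x 8.

Final answer: 648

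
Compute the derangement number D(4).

Use the recurrence D(n) = (n-1)(D(n-1) + D(n-2)) with D(0)=1, D(1)=0.
Building up: D(2)=1, D(3)=2.
D(4) = 3 x (D(3) + D(2)) = 3 x (2 + 1).

Final answer: D(4) = 9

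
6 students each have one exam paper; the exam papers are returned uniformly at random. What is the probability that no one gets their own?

D(n) = (n-1)(D(n-1) + D(n-2)), D(0)=1, D(1)=0.
Building up: D(2)=1, D(3)=2, D(4)=9, D(5)=44, D(6)=265.
Total arrangements: 6! = 720.
Probability = D(6)/6! = 53/144.

Final answer: D(6)/6! = 265/720 = 0.368056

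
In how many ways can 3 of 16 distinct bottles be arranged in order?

P(16,3) = 16!/(16-3)! = 16!/13!.

Final answer: P(16,3) = 3360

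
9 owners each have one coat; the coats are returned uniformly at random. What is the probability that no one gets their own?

D(n) = (n-1)(D(n-1) + D(n-2)), D(0)=1, D(1)=0.
Building up: D(2)=1, D(3)=2, D(4)=9, D(5)=44, D(6)=265, D(7)=1854, D(8)=14833, D(9)=133496.
Total arrangements: 9! = 362880.
Probability = D(9)/9! = 16687/45360.

Final answer: D(9)/9! = 133496/362880 = 0.367879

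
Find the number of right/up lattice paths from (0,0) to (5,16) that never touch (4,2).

Total paths to (5,16): C(21,16) = 20349.
Paths through (4,2): C(6,2) x C(15,14) = 225.
Avoiding (4,2): 20349 - 225.

Final answer: 20124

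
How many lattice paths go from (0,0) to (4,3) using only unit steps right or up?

Each path has 4 right steps and 3 up steps in some order (7 steps total).
Choose which 3 of the 7 steps are up: C(7,3).

Final answer: C(7,3) = 35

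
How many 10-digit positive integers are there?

The leading digit cannot be 0 (9 options); the other 9 digits can be anything (10 options each).
Total: 9 x 10^9.

Final answer: 9000000000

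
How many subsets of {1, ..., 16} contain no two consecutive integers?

Let a(n) count such subsets of {1, ..., n}. Either n is excluded (a(n-1) ways) or n is included, forcing n-1 out (a(n-2) ways), so a(n) = a(n-1) + a(n-2) with a(1)=2, a(2)=3.
Computing successive values: a(1)=2, a(2)=3, a(3)=5, a(4)=8, a(5)=13, a(6)=21, a(7)=34, a(8)=55, a(9)=89, a(10)=144, a(11)=233, a(12)=377, a(13)=610, a(14)=987, a(15)=1597, a(16)=2584.

Final answer: 2584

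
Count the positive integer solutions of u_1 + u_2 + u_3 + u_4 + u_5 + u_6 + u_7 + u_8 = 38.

Substitute u'_i = u_i - 1 (so u'_i >= 0). Then sum u'_i = 38 - 8 = 30.
Stars and bars: C(30+8-1, 8-1) = C(37,7).

Final answer: C(37,7) = 10295472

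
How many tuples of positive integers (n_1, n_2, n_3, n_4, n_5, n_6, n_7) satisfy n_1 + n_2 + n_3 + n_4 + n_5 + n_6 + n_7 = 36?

Substitute n'_i = n_i - 1 (so n'_i >= 0). Then sum n'_i = 36 - 7 = 29.
Stars and bars: C(29+7-1, 7-1) = C(35,6).

Final answer: C(35,6) = 1623160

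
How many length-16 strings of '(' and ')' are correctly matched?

This is a standard Catalan-number count: the answer is C_n. Here n = 8 (pairs).
C_n = (2n)!/(n!(n+1)!), so C_{8} = 16!/(8! x 9!) = C(16,8)/9 = 12870/9.

Final answer: C_{8} = 1430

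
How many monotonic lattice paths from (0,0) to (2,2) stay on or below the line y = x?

Total monotonic paths to (2,2): C(4,2) = 6.
Reflecting each bad path at its first crossing gives a bijection with paths to (1,3): C(4,3) = 4.
Valid Dyck paths: 6 - 4.
(Check: C(4,2) - C(4,3) = C(4,2)/3, the Catalan number C_{2}.)

Final answer: C_{2} = 2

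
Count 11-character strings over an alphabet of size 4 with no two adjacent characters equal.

Let g(n) count such strings. g(1) = 4, and each valid string of length n-1 extends in 3 ways (any symbol but the last), so g(n) = 3 g(n-1).
Total: g(11) = 4 x 3^10.

Final answer: 4 x 3^{10} = 236196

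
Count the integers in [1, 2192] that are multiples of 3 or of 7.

Multiples of 3: 730. Multiples of 7: 313. Of both (lcm=21): 104.
By inclusion-exclusion: 730 + 313 - 104.

Final answer: 939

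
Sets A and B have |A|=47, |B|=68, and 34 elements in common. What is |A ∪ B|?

|A union B| = |A| + |B| - |A intersect B| = 47 + 68 - 34.

Final answer: 81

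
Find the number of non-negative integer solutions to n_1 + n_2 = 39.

Stars and bars with 39 stars and 1 bars:
C(39+2-1, 2-1) = C(40,1).

Final answer: C(40,1) = 40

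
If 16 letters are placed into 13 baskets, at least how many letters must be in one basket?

By the pigeonhole principle: ceiling(16/13).

Final answer: 2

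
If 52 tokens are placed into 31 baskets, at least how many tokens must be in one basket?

By the pigeonhole principle: ceiling(52/31).

Final answer: 2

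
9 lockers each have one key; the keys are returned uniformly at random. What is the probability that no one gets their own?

Derangements satisfy D(n) = (n-1)(D(n-1) + D(n-2)), starting from D(0)=1, D(1)=0.
Building up: D(2)=1, D(3)=2, D(4)=9, D(5)=44, D(6)=265, D(7)=1854, D(8)=14833, D(9)=133496.
Total arrangements: 9! = 362880.
Probability = D(9)/9! = 16687/45360.

Final answer: D(9)/9! = 133496/362880 = 0.367879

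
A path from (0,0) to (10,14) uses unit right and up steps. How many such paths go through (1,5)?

Paths (0,0)->(1,5): C(6,5) = 6.
Paths (1,5)->(10,14): C(18,9) = 48620.
By multiplication principle: 6 x 48620.

Final answer: 291720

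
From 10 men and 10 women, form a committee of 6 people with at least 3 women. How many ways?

Sum over valid woman counts:
C(10,3)C(10,3) = 14400
C(10,4)C(10,2) = 9450
C(10,5)C(10,1) = 2520
C(10,6)C(10,0) = 210
Total: 14400 + 9450 + 2520 + 210.

Final answer: 26580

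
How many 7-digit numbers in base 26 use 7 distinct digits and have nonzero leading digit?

The leading digit has 25 choices (anything but zero); the next has 25 (anything but the first), then 24, and so on, one fewer each time.
Total: 25 x 25 x 24 x 23 x 22 x 21 x 20.

Final answer: 3187800000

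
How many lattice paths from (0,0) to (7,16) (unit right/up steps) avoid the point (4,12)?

Total paths to (7,16): C(23,16) = 245157.
Paths through (4,12): C(16,12) x C(7,4) = 63700.
Avoiding (4,12): 245157 - 63700.

Final answer: 181457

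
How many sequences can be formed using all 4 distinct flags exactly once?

The number of ways to arrange 4 distinct objects is 4!.

Final answer: 4! = 24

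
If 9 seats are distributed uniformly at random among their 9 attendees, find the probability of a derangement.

Derangements satisfy D(n) = (n-1)(D(n-1) + D(n-2)), starting from D(0)=1, D(1)=0.
Building up: D(2)=1, D(3)=2, D(4)=9, D(5)=44, D(6)=265, D(7)=1854, D(8)=14833, D(9)=133496.
Total arrangements: 9! = 362880.
Probability = D(9)/9! = 16687/45360.

Final answer: D(9)/9! = 133496/362880 = 0.367879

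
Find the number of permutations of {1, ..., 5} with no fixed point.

Derangements satisfy D(n) = (n-1)(D(n-1) + D(n-2)), starting from D(0)=1, D(1)=0.
Building up: D(2)=1, D(3)=2, D(4)=9.
D(5) = 4 x (D(4) + D(3)) = 4 x (9 + 2).

Final answer: D(5) = 44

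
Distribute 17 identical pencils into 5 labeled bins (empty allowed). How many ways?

Stars and bars: C(n+k-1, k-1) = C(21,4).

Final answer: C(21,4) = 5985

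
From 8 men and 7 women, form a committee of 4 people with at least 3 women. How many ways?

Sum over valid woman counts:
C(7,3)C(8,1) = 280
C(7,4)C(8,0) = 35
Total: 280 + 35.

Final answer: 315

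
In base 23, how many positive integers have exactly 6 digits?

In base 23, the leading digit has 22 choices (1..22); each of the remaining 5 digits has 23 choices.
Total: 22 x 23^5.

Final answer: 141599546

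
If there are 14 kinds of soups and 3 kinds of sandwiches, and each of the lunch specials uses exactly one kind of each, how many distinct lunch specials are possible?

By the multiplication principle: 14 x 3.

Final answer: 42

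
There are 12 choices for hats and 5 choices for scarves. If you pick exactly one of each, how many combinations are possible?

By the multiplication principle: 12 x 5.

Final answer: 60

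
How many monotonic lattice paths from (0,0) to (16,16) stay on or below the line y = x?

Total monotonic paths to (16,16): C(32,16) = 601080390.
A path is bad iff it touches y = x + 1; reflecting its initial segment maps bad paths bijectively onto all paths to (15,17), of which there are C(32,17) = 565722720.
Valid Dyck paths: 601080390 - 565722720.
(This is the Catalan number C_{16}.)

Final answer: C_{16} = 35357670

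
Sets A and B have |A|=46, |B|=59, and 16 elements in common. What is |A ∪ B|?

|A union B| = |A| + |B| - |A intersect B| = 46 + 59 - 16.

Final answer: 89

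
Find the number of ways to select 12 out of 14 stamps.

C(14,12) = 14!/(12! x 2!).

Final answer: \binom{14}{12} = 91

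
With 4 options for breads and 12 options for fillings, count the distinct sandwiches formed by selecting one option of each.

By the multiplication principle: 4 x 12.

Final answer: 48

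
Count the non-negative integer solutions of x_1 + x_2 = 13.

Stars and bars with 13 stars and 1 bars:
C(13+2-1, 2-1) = C(14,1).

Final answer: C(14,1) = 14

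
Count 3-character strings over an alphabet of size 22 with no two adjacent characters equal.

Let g(n) count such strings. g(1) = 22, and each valid string of length n-1 extends in 21 ways (any symbol but the last), so g(n) = 21 g(n-1).
Total: g(3) = 22 x 21^2.

Final answer: 22 x 21^{2} = 9702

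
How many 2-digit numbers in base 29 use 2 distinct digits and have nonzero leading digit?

The leading digit has 28 choices (anything but zero); the next has 28 (anything but the first), then 27, and so on, one fewer each time.
Total: 28 x 28.

Final answer: 784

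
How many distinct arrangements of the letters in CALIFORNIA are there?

Letters (A:2, C:1, F:1, I:2, L:1, N:1, O:1, R:1). Total letters: 10.
Permutations = 10!/(2! x 2!).

Final answer: 907200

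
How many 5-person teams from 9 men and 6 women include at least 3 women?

Sum over valid woman counts:
C(6,3)C(9,2) = 720
C(6,4)C(9,1) = 135
C(6,5)C(9,0) = 6
Total: 720 + 135 + 6.

Final answer: 861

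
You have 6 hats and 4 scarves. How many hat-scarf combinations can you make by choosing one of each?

By the multiplication principle: 6 x 4.

Final answer: 24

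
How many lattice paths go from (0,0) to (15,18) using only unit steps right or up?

Each path has 15 right steps and 18 up steps in some order (33 steps total).
Choose which 18 of the 33 steps are up: C(33,18).

Final answer: C(33,18) = 1037158320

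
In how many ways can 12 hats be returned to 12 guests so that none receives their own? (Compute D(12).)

D(n) = (n-1)(D(n-1) + D(n-2)), D(0)=1, D(1)=0.
D(2) = 1 x (0 + 1) = 1
D(3) = 2 x (1 + 0) = 2
D(4) = 3 x (2 + 1) = 9
D(5) = 4 x (9 + 2) = 44
D(6) = 5 x (44 + 9) = 265
D(7) = 6 x (265 + 44) = 1854
D(8) = 7 x (1854 + 265) = 14833
D(9) = 8 x (14833 + 1854) = 133496
D(10) = 9 x (133496 + 14833) = 1334961
D(11) = 10 x (1334961 + 133496) = 14684570
D(12) = 11 x (D(11) + D(10)) = 11 x (14684570 + 1334961)

Final answer: D(12) = 176214841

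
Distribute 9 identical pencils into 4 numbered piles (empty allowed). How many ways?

Stars and bars: C(n+k-1, k-1) = C(12,3).

Final answer: C(12,3) = 220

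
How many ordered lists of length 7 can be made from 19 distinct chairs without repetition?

P(19,7) = 19!/(19-7)! = 19!/12!.

Final answer: P(19,7) = 253955520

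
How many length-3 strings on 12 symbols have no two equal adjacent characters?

Let g(n) count such strings. g(1) = 12, and each valid string of length n-1 extends in 11 ways (any symbol but the last), so g(n) = 11 g(n-1).
Total: g(3) = 12 x 11^2.

Final answer: 12 x 11^{2} = 1452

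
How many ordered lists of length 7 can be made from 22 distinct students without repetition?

P(22,7) = 22!/(22-7)! = 22!/15!.

Final answer: P(22,7) = 859541760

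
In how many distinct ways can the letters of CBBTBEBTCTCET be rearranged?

Letters (B:4, C:3, E:2, T:4). Total letters: 13.
Permutations = 13!/(4! x 4! x 3! x 2!).

Final answer: 900900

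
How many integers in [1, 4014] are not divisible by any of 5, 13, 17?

|div by 5|=802, |div by 13|=308, |div by 17|=236.
|div by 5&13|=61, |div by 5&17|=47, |div by 13&17|=18, |div by all|=3.
By inclusion-exclusion, divisible by at least one: 802+308+236-61-47-18+3 = 1223.
Not divisible by any: 4014 - 1223.

Final answer: 2791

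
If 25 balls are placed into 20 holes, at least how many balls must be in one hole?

By the pigeonhole principle: ceiling(25/20).

Final answer: 2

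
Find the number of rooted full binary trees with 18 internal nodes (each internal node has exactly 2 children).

This is counted by the nth Catalan number C_n. Here n = 18.
C_n = C(2n,n)/(n+1), so C_{18} = C(36,18)/19 = 9075135300/19.

Final answer: C_{18} = 477638700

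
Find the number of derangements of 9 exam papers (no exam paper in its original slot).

Derangements satisfy D(n) = (n-1)(D(n-1) + D(n-2)), starting from D(0)=1, D(1)=0.
D(2) = 1 x (0 + 1) = 1
D(3) = 2 x (1 + 0) = 2
D(4) = 3 x (2 + 1) = 9
D(5) = 4 x (9 + 2) = 44
D(6) = 5 x (44 + 9) = 265
D(7) = 6 x (265 + 44) = 1854
D(8) = 7 x (1854 + 265) = 14833
D(9) = 8 x (D(8) + D(7)) = 8 x (14833 + 1854)

Final answer: D(9) = 133496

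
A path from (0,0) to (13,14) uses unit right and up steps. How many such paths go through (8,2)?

Paths (0,0)->(8,2): C(10,2) = 45.
Paths (8,2)->(13,14): C(17,12) = 6188.
By multiplication principle: 45 x 6188.

Final answer: 278460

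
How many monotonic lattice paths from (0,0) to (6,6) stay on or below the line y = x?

Total monotonic paths to (6,6): C(12,6) = 924.
Reflecting each bad path at its first crossing gives a bijection with paths to (5,7): C(12,7) = 792.
Valid Dyck paths: 924 - 792.
(Equivalently, C_{6} = C(12,6)/7 = 924/7.)

Final answer: C_{6} = 132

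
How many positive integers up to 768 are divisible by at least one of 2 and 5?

Multiples of 2: 384. Multiples of 5: 153. Of both (lcm=10): 76.
By inclusion-exclusion: 384 + 153 - 76.

Final answer: 461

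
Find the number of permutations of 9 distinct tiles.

The number of ways to arrange 9 distinct objects is 9!.

Final answer: 9! = 362880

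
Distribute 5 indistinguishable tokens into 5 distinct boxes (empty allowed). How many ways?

Stars and bars: C(n+k-1, k-1) = C(9,4).

Final answer: C(9,4) = 126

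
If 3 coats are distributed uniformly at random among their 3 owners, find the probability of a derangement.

Derangements satisfy D(n) = (n-1)(D(n-1) + D(n-2)), starting from D(0)=1, D(1)=0.
Building up: D(2)=1, D(3)=2.
Total arrangements: 3! = 6.
Probability = D(3)/3! = 1/3.

Final answer: D(3)/3! = 2/6 = 0.333333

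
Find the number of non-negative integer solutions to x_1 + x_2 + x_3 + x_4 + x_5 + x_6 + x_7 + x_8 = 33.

Stars and bars with 33 stars and 7 bars:
C(33+8-1, 8-1) = C(40,7).

Final answer: C(40,7) = 18643560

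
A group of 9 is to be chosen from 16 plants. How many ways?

C(16,9) = 16!/(9! x 7!).

Final answer: \binom{16}{9} = 11440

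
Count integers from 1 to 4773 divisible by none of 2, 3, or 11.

|div by 2|=2386, |div by 3|=1591, |div by 11|=433.
|div by 2&3|=795, |div by 2&11|=216, |div by 3&11|=144, |div by all|=72.
By inclusion-exclusion, divisible by at least one: 2386+1591+433-795-216-144+72 = 3327.
Not divisible by any: 4773 - 3327.

Final answer: 1446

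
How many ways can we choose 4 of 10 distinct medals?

C(10,4) = 10!/(4! x (10-4)!).

Final answer: C(10,4) = 210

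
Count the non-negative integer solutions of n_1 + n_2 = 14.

Stars and bars with 14 stars and 1 bars:
C(14+2-1, 2-1) = C(15,1).

Final answer: C(15,1) = 15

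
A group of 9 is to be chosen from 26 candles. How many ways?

C(26,9) = 26!/(9! x 17!).

Final answer: \binom{26}{9} = 3124550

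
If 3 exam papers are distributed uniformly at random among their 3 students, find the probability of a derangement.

Derangements satisfy D(n) = (n-1)(D(n-1) + D(n-2)), starting from D(0)=1, D(1)=0.
Building up: D(2)=1, D(3)=2.
Total arrangements: 3! = 6.
Probability = D(3)/3! = 1/3.

Final answer: D(3)/3! = 2/6 = 0.333333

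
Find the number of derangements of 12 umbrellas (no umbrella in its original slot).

Derangements satisfy D(n) = (n-1)(D(n-1) + D(n-2)), starting from D(0)=1, D(1)=0.
D(2) = 1 x (0 + 1) = 1
D(3) = 2 x (1 + 0) = 2
D(4) = 3 x (2 + 1) = 9
D(5) = 4 x (9 + 2) = 44
D(6) = 5 x (44 + 9) = 265
D(7) = 6 x (265 + 44) = 1854
D(8) = 7 x (1854 + 265) = 14833
D(9) = 8 x (14833 + 1854) = 133496
D(10) = 9 x (133496 + 14833) = 1334961
D(11) = 10 x (1334961 + 133496) = 14684570
D(12) = 11 x (D(11) + D(10)) = 11 x (14684570 + 1334961)

Final answer: D(12) = 176214841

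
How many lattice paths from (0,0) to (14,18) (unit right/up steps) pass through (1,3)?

Paths (0,0)->(1,3): C(4,3) = 4.
Paths (1,3)->(14,18): C(28,15) = 37442160.
By multiplication principle: 4 x 37442160.

Final answer: 149768640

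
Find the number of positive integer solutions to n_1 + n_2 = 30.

Substitute n'_i = n_i - 1 (so n'_i >= 0). Then sum n'_i = 30 - 2 = 28.
Stars and bars: C(28+2-1, 2-1) = C(29,1).

Final answer: C(29,1) = 29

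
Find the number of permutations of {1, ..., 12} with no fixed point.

D(n) = (n-1)(D(n-1) + D(n-2)), D(0)=1, D(1)=0.
Building up: D(2)=1, D(3)=2, D(4)=9, D(5)=44, D(6)=265, D(7)=1854, D(8)=14833, D(9)=133496, D(10)=1334961, D(11)=14684570.
D(12) = 11 x (D(11) + D(10)) = 11 x (14684570 + 1334961).

Final answer: D(12) = 176214841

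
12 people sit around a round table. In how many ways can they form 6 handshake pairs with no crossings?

This is a standard Catalan-number count: the answer is C_n. Here n = 12/2 = 6.
C_n = (2n)!/(n!(n+1)!), so C_{6} = 12!/(6! x 7!) = C(12,6)/7 = 924/7.

Final answer: C_{6} = 132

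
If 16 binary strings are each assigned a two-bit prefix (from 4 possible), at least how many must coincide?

There are 4 possible values for two-bit prefix. With 16 binary strings and 4 categories, by pigeonhole: ceiling(16/4).

Final answer: 4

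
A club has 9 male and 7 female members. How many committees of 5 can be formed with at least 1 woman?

Sum over valid woman counts:
C(7,1)C(9,4) = 882
C(7,2)C(9,3) = 1764
C(7,3)C(9,2) = 1260
C(7,4)C(9,1) = 315
C(7,5)C(9,0) = 21
Total: 882 + 1764 + 1260 + 315 + 21.

Final answer: 4242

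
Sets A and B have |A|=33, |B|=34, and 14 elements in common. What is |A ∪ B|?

|A union B| = |A| + |B| - |A intersect B| = 33 + 34 - 14.

Final answer: 53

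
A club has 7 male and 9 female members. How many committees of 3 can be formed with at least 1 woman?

Sum over valid woman counts:
C(9,1)C(7,2) = 189
C(9,2)C(7,1) = 252
C(9,3)C(7,0) = 84
Total: 189 + 252 + 84.

Final answer: 525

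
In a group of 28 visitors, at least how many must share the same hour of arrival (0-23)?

There are 24 possible values for hour of arrival (0-23). With 28 visitors and 24 categories, by pigeonhole: ceiling(28/24).

Final answer: 2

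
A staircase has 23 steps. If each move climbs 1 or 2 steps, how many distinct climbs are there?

Let f(n) be the number of climbs. Removing the last move (1 or 2 steps) gives f(n) = f(n-1) + f(n-2); base cases f(1)=1, f(2)=2.
Building up term by term: f(1)=1, f(2)=2, f(3)=3, f(4)=5, f(5)=8, f(6)=13, f(7)=21, f(8)=34, f(9)=55, f(10)=89, f(11)=144, f(12)=233, f(13)=377, f(14)=610, f(15)=987, f(16)=1597, f(17)=2584, f(18)=4181, f(19)=6765, f(20)=10946, f(21)=17711, f(22)=28657, f(23)=46368.

Final answer: 46368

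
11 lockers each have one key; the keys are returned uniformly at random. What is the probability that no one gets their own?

Derangements satisfy D(n) = (n-1)(D(n-1) + D(n-2)), starting from D(0)=1, D(1)=0.
Building up: D(2)=1, D(3)=2, D(4)=9, D(5)=44, D(6)=265, D(7)=1854, D(8)=14833, D(9)=133496, D(10)=1334961, D(11)=14684570.
Total arrangements: 11! = 39916800.
Probability = D(11)/11! = 1468457/3991680.

Final answer: D(11)/11! = 14684570/39916800 = 0.367879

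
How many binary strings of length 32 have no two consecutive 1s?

Let a(n) count valid strings. If the last bit is 0 the prefix is any valid string of length n-1; if it is 1 the string must end in 01 with a valid prefix of length n-2. So a(n) = a(n-1) + a(n-2), a(1)=2, a(2)=3.
Computing successive values: a(1)=2, a(2)=3, a(3)=5, a(4)=8, a(5)=13, a(6)=21, a(7)=34, a(8)=55, a(9)=89, a(10)=144, a(11)=233, a(12)=377, a(13)=610, a(14)=987, a(15)=1597, a(16)=2584, a(17)=4181, a(18)=6765, a(19)=10946, a(20)=17711, a(21)=28657, a(22)=46368, a(23)=75025, a(24)=121393, a(25)=196418, a(26)=317811, a(27)=514229, a(28)=832040, a(29)=1346269, a(30)=2178309, a(31)=3524578, a(32)=5702887.

Final answer: 5702887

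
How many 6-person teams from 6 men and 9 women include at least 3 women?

Sum over valid woman counts:
C(9,3)C(6,3) = 1680
C(9,4)C(6,2) = 1890
C(9,5)C(6,1) = 756
C(9,6)C(6,0) = 84
Total: 1680 + 1890 + 756 + 84.

Final answer: 4410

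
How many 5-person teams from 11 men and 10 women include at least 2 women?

Sum over valid woman counts:
C(10,2)C(11,3) = 7425
C(10,3)C(11,2) = 6600
C(10,4)C(11,1) = 2310
C(10,5)C(11,0) = 252
Total: 7425 + 6600 + 2310 + 252.

Final answer: 16587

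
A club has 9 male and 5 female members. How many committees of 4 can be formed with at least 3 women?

Sum over valid woman counts:
C(5,3)C(9,1) = 90
C(5,4)C(9,0) = 5
Total: 90 + 5.

Final answer: 95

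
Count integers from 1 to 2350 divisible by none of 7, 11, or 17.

|div by 7|=335, |div by 11|=213, |div by 17|=138.
|div by 7&11|=30, |div by 7&17|=19, |div by 11&17|=12, |div by all|=1.
By inclusion-exclusion, divisible by at least one: 335+213+138-30-19-12+1 = 626.
Not divisible by any: 2350 - 626.

Final answer: 1724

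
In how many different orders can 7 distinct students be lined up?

The number of ways to arrange 7 distinct objects is 7!.

Final answer: 7! = 5040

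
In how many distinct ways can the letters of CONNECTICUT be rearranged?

Letters (C:3, E:1, I:1, N:2, O:1, T:2, U:1). Total letters: 11.
Permutations = 11!/(3! x 2! x 2!).

Final answer: 1663200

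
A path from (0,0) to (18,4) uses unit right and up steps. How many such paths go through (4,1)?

Paths (0,0)->(4,1): C(5,1) = 5.
Paths (4,1)->(18,4): C(17,3) = 680.
By multiplication principle: 5 x 680.

Final answer: 3400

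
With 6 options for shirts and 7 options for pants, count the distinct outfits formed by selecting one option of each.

By the multiplication principle: 6 x 7.

Final answer: 42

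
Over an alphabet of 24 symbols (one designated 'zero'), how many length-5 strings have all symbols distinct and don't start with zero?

First digit: 23 (nonzero). Second: 23 (not first). Third: 22, etc.
Total: 23 x 23 x 22 x 21 x 20.

Final answer: 4887960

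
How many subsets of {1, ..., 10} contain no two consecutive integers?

Condition on whether n belongs to the subset: if not, any valid subset of {1, ..., n-1} works (a(n-1)); if so, n-1 is excluded and the rest is a valid subset of {1, ..., n-2} (a(n-2)). Hence a(n) = a(n-1) + a(n-2), a(1)=2, a(2)=3.
Building up term by term: a(1)=2, a(2)=3, a(3)=5, a(4)=8, a(5)=13, a(6)=21, a(7)=34, a(8)=55, a(9)=89, a(10)=144.

Final answer: 144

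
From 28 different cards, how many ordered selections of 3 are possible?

P(28,3) = 28!/(28-3)! = 28!/25!.

Final answer: P(28,3) = 19656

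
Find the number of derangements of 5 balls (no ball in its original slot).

Derangements satisfy D(n) = (n-1)(D(n-1) + D(n-2)), starting from D(0)=1, D(1)=0.
D(2) = 1 x (0 + 1) = 1
D(3) = 2 x (1 + 0) = 2
D(4) = 3 x (2 + 1) = 9
D(5) = 4 x (D(4) + D(3)) = 4 x (9 + 2)

Final answer: D(5) = 44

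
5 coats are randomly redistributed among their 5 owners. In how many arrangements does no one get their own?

D(n) = (n-1)(D(n-1) + D(n-2)), D(0)=1, D(1)=0.
D(2) = 1 x (0 + 1) = 1
D(3) = 2 x (1 + 0) = 2
D(4) = 3 x (2 + 1) = 9
D(5) = 4 x (D(4) + D(3)) = 4 x (9 + 2)

Final answer: D(5) = 44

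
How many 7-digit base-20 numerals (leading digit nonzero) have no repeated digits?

The leading digit has 19 choices (anything but zero); the next has 19 (anything but the first), then 18, and so on, one fewer each time.
Total: 19 x 19 x 18 x 17 x 16 x 15 x 14.

Final answer: 371165760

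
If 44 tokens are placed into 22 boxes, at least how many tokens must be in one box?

By the pigeonhole principle: ceiling(44/22).

Final answer: 2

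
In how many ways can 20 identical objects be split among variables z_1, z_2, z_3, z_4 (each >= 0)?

Stars and bars with 20 stars and 3 bars:
C(20+4-1, 4-1) = C(23,3).

Final answer: C(23,3) = 1771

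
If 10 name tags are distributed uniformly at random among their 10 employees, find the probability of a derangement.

D(n) = (n-1)(D(n-1) + D(n-2)), D(0)=1, D(1)=0.
Building up: D(2)=1, D(3)=2, D(4)=9, D(5)=44, D(6)=265, D(7)=1854, D(8)=14833, D(9)=133496, D(10)=1334961.
Total arrangements: 10! = 3628800.
Probability = D(10)/10! = 16481/44800.

Final answer: D(10)/10! = 1334961/3628800 = 0.367879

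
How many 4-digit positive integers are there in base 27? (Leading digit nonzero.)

Leading digit: 26 options (nonzero). Other 3 digit(s): 27 options each.
Total: 26 x 27^3.

Final answer: 511758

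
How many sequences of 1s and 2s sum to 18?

Let f(n) be the number of climbs. Removing the last move (1 or 2 steps) gives f(n) = f(n-1) + f(n-2); base cases f(1)=1, f(2)=2.
Computing successive values: f(1)=1, f(2)=2, f(3)=3, f(4)=5, f(5)=8, f(6)=13, f(7)=21, f(8)=34, f(9)=55, f(10)=89, f(11)=144, f(12)=233, f(13)=377, f(14)=610, f(15)=987, f(16)=1597, f(17)=2584, f(18)=4181.

Final answer: 4181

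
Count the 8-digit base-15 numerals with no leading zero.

Leading digit: 14 options (nonzero). Other 7 digit(s): 15 options each.
Total: 14 x 15^7.

Final answer: 2392031250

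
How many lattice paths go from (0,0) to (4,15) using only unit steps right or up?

Each path has 4 right steps and 15 up steps in some order (19 steps total).
Choose which 15 of the 19 steps are up: C(19,15).

Final answer: C(19,15) = 3876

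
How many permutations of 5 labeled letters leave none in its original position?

Use the recurrence D(n) = (n-1)(D(n-1) + D(n-2)) with D(0)=1, D(1)=0.
D(2) = 1 x (0 + 1) = 1
D(3) = 2 x (1 + 0) = 2
D(4) = 3 x (2 + 1) = 9
D(5) = 4 x (D(4) + D(3)) = 4 x (9 + 2)

Final answer: D(5) = 44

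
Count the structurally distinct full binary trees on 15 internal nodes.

This is counted by the nth Catalan number C_n. Here n = 15.
C_n = C(2n,n)/(n+1), so C_{15} = C(30,15)/16 = 155117520/16.

Final answer: C_{15} = 9694845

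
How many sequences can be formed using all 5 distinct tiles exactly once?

The number of ways to arrange 5 distinct objects is 5!.

Final answer: 5! = 120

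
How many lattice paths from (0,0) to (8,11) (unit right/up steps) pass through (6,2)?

Paths (0,0)->(6,2): C(8,2) = 28.
Paths (6,2)->(8,11): C(11,9) = 55.
By multiplication principle: 28 x 55.

Final answer: 1540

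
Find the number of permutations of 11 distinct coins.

The number of ways to arrange 11 distinct objects is 11!.

Final answer: 11! = 39916800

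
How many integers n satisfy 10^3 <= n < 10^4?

These are the integers in [10^3, 10^4), so the count is 10^4 - 10^3 = 9 x 10^3.

Final answer: 9000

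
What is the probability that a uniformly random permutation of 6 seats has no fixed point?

Derangements satisfy D(n) = (n-1)(D(n-1) + D(n-2)), starting from D(0)=1, D(1)=0.
Building up: D(2)=1, D(3)=2, D(4)=9, D(5)=44, D(6)=265.
Total arrangements: 6! = 720.
Probability = D(6)/6! = 53/144.

Final answer: D(6)/6! = 265/720 = 0.368056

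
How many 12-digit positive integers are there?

The leading digit cannot be 0 (9 options); the other 11 digits can be anything (10 options each).
Total: 9 x 10^11.

Final answer: 900000000000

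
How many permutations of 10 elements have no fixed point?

D(n) = (n-1)(D(n-1) + D(n-2)), D(0)=1, D(1)=0.
Building up: D(2)=1, D(3)=2, D(4)=9, D(5)=44, D(6)=265, D(7)=1854, D(8)=14833, D(9)=133496.
D(10) = 9 x (D(9) + D(8)) = 9 x (133496 + 14833).

Final answer: D(10) = 1334961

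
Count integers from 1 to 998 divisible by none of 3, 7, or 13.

|div by 3|=332, |div by 7|=142, |div by 13|=76.
|div by 3&7|=47, |div by 3&13|=25, |div by 7&13|=10, |div by all|=3.
By inclusion-exclusion, divisible by at least one: 332+142+76-47-25-10+3 = 471.
Not divisible by any: 998 - 471.

Final answer: 527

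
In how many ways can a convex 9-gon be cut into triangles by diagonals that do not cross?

This is a standard Catalan-number count: the answer is C_n. Here n = 9 - 2 = 7.
C_n = (2n)!/(n!(n+1)!), so C_{7} = 14!/(7! x 8!) = C(14,7)/8 = 3432/8.

Final answer: C_{7} = 429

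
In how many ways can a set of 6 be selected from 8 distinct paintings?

C(8,6) = 8!/(6! x (8-6)!).

Final answer: C(8,6) = 28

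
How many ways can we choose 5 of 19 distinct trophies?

C(19,5) = 19!/(5! x (19-5)!).

Final answer: C(19,5) = 11628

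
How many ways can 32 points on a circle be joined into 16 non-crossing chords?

This is counted by the nth Catalan number C_n. Here n = 32/2 = 16.
C_n = (2n)!/(n!(n+1)!), so C_{16} = 32!/(16! x 17!) = C(32,16)/17 = 601080390/17.

Final answer: C_{16} = 35357670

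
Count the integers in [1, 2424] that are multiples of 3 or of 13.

Multiples of 3: 808. Multiples of 13: 186. Of both (lcm=39): 62.
By inclusion-exclusion: 808 + 186 - 62.

Final answer: 932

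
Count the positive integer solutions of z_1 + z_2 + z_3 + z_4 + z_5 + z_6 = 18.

Substitute z'_i = z_i - 1 (so z'_i >= 0). Then sum z'_i = 18 - 6 = 12.
Stars and bars: C(12+6-1, 6-1) = C(17,5).

Final answer: C(17,5) = 6188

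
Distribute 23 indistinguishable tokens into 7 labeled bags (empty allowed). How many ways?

Stars and bars: C(n+k-1, k-1) = C(29,6).

Final answer: C(29,6) = 475020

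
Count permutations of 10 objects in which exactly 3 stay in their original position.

Choose which 3 elements are fixed: C(10,3) = 120.
Derange the remaining 7 using D(j) = (j-1)(D(j-1) + D(j-2)), D(0)=1, D(1)=0: D(2)=1, D(3)=2, D(4)=9, D(5)=44, D(6)=265, D(7)=1854.
Total: 120 x 1854.

Final answer: C(10,3) D(7) = 222480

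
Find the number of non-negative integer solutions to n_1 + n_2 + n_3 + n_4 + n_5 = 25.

Stars and bars with 25 stars and 4 bars:
C(25+5-1, 5-1) = C(29,4).

Final answer: C(29,4) = 23751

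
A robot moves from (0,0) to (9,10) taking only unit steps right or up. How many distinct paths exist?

Each path has 9 right steps and 10 up steps in some order (19 steps total).
Choose which 10 of the 19 steps are up: C(19,10).

Final answer: C(19,10) = 92378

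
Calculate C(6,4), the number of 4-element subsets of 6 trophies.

C(6,4) = 6!/(4! x (6-4)!).

Final answer: C(6,4) = 15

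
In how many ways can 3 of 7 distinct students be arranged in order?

P(7,3) = 7!/(7-3)! = 7!/4!.

Final answer: P(7,3) = 210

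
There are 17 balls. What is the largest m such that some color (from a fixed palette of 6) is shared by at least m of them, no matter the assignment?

There are 6 possible values for color (from a fixed palette of 6). With 17 balls and 6 categories, by pigeonhole: ceiling(17/6).

Final answer: 3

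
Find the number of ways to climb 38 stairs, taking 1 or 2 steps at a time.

Condition on the final move: it is a 1-step (f(n-1) ways to get there) or a 2-step (f(n-2) ways), so f(n) = f(n-1) + f(n-2), with f(1)=1, f(2)=2.
Computing successive values: f(1)=1, f(2)=2, f(3)=3, f(4)=5, f(5)=8, f(6)=13, f(7)=21, f(8)=34, f(9)=55, f(10)=89, f(11)=144, f(12)=233, f(13)=377, f(14)=610, f(15)=987, f(16)=1597, f(17)=2584, f(18)=4181, f(19)=6765, f(20)=10946, f(21)=17711, f(22)=28657, f(23)=46368, f(24)=75025, f(25)=121393, f(26)=196418, f(27)=317811, f(28)=514229, f(29)=832040, f(30)=1346269, f(31)=2178309, f(32)=3524578, f(33)=5702887, f(34)=9227465, f(35)=14930352, f(36)=24157817, f(37)=39088169, f(38)=63245986.

Final answer: 63245986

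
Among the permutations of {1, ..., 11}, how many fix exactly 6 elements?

Choose which 6 elements are fixed: C(11,6) = 462.
Derange the remaining 5 using D(j) = (j-1)(D(j-1) + D(j-2)), D(0)=1, D(1)=0: D(2)=1, D(3)=2, D(4)=9, D(5)=44.
Total: 462 x 44.

Final answer: C(11,6) D(5) = 20328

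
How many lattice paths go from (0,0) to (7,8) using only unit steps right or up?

Each path has 7 right steps and 8 up steps in some order (15 steps total).
Choose which 8 of the 15 steps are up: C(15,8).

Final answer: C(15,8) = 6435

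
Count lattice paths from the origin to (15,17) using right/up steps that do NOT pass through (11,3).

Total paths to (15,17): C(32,17) = 565722720.
Paths through (11,3): C(14,3) x C(18,14) = 1113840.
Avoiding (11,3): 565722720 - 1113840.

Final answer: 564608880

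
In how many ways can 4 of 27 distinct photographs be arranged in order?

P(27,4) = 27!/(27-4)! = 27!/23!.

Final answer: P(27,4) = 421200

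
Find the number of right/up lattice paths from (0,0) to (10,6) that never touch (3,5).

Total paths to (10,6): C(16,6) = 8008.
Paths through (3,5): C(8,5) x C(8,1) = 448.
Avoiding (3,5): 8008 - 448.

Final answer: 7560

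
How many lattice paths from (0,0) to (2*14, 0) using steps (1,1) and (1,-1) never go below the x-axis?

Total monotonic paths to (14,14): C(28,14) = 40116600.
Paths that cross above y=x (reflection bijection): C(28,15) = 37442160.
Valid Dyck paths: 40116600 - 37442160.
(Equivalently, C_{14} = C(28,14)/15 = 40116600/15.)

Final answer: C_{14} = 2674440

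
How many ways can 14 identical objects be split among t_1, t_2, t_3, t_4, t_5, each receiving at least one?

Substitute t'_i = t_i - 1 (so t'_i >= 0). Then sum t'_i = 14 - 5 = 9.
Stars and bars: C(9+5-1, 5-1) = C(13,4).

Final answer: C(13,4) = 715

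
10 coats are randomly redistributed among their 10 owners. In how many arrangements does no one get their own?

Use the recurrence D(n) = (n-1)(D(n-1) + D(n-2)) with D(0)=1, D(1)=0.
D(2) = 1 x (0 + 1) = 1
D(3) = 2 x (1 + 0) = 2
D(4) = 3 x (2 + 1) = 9
D(5) = 4 x (9 + 2) = 44
D(6) = 5 x (44 + 9) = 265
D(7) = 6 x (265 + 44) = 1854
D(8) = 7 x (1854 + 265) = 14833
D(9) = 8 x (14833 + 1854) = 133496
D(10) = 9 x (D(9) + D(8)) = 9 x (133496 + 14833)

Final answer: D(10) = 1334961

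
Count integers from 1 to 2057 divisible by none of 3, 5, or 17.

|div by 3|=685, |div by 5|=411, |div by 17|=121.
|div by 3&5|=137, |div by 3&17|=40, |div by 5&17|=24, |div by all|=8.
By inclusion-exclusion, divisible by at least one: 685+411+121-137-40-24+8 = 1024.
Not divisible by any: 2057 - 1024.

Final answer: 1033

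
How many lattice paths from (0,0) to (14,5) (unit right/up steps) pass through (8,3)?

Paths (0,0)->(8,3): C(11,3) = 165.
Paths (8,3)->(14,5): C(8,2) = 28.
By multiplication principle: 165 x 28.

Final answer: 4620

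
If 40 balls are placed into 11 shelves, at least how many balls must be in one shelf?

By the pigeonhole principle: ceiling(40/11).

Final answer: 4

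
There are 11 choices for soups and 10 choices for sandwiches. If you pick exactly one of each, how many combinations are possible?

By the multiplication principle: 11 x 10.

Final answer: 110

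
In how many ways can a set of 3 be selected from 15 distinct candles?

C(15,3) = 15!/(3! x (15-3)!).

Final answer: C(15,3) = 455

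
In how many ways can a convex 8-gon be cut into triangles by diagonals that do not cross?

This is counted by the nth Catalan number C_n. Here n = 8 - 2 = 6.
C_n = C(2n,n)/(n+1), so C_{6} = C(12,6)/7 = 924/7.

Final answer: C_{6} = 132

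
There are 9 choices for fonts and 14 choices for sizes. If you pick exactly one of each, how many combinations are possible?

By the multiplication principle: 9 x 14.

Final answer: 126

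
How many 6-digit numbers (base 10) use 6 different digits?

First digit: 9 (not 0). Second: 9 (not first). Third: 8, etc.
Total: 9 x 9 x 8 x 7 x 6 x 5.

Final answer: 136080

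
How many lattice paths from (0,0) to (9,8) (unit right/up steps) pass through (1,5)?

Paths (0,0)->(1,5): C(6,5) = 6.
Paths (1,5)->(9,8): C(11,3) = 165.
By multiplication principle: 6 x 165.

Final answer: 990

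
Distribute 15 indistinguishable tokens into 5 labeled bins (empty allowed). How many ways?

Stars and bars: C(n+k-1, k-1) = C(19,4).

Final answer: C(19,4) = 3876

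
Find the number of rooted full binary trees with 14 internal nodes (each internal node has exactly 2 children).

This is counted by the nth Catalan number C_n. Here n = 14.
C_n = C(2n,n)/(n+1), so C_{14} = C(28,14)/15 = 40116600/15.

Final answer: C_{14} = 2674440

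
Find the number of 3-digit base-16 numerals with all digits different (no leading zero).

The leading digit has 15 choices (anything but zero); the next has 15 (anything but the first), then 14, and so on, one fewer each time.
Total: 15 x 15 x 14.

Final answer: 3150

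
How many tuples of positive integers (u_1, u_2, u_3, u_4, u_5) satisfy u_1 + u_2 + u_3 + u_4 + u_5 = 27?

Substitute u'_i = u_i - 1 (so u'_i >= 0). Then sum u'_i = 27 - 5 = 22.
Stars and bars: C(22+5-1, 5-1) = C(26,4).

Final answer: C(26,4) = 14950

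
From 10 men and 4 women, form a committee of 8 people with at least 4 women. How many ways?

Sum over valid woman counts:
C(4,4)C(10,4).

Final answer: 210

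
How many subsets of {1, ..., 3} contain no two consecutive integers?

Let a(n) count such subsets of {1, ..., n}. Either n is excluded (a(n-1) ways) or n is included, forcing n-1 out (a(n-2) ways), so a(n) = a(n-1) + a(n-2) with a(1)=2, a(2)=3.
Building up term by term: a(1)=2, a(2)=3, a(3)=5.

Final answer: 5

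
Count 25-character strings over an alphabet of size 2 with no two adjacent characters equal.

Let g(n) count such strings. g(1) = 2, and each valid string of length n-1 extends in 1 ways (any symbol but the last), so g(n) = 1 g(n-1).
Total: g(25) = 2 x 1^24.

Final answer: 2 x 1^{24} = 2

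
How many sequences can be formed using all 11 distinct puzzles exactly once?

The number of ways to arrange 11 distinct objects is 11!.

Final answer: 11! = 39916800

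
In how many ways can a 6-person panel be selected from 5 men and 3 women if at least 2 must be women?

Sum over valid woman counts:
C(3,2)C(5,4) = 15
C(3,3)C(5,3) = 10
Total: 15 + 10.

Final answer: 25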